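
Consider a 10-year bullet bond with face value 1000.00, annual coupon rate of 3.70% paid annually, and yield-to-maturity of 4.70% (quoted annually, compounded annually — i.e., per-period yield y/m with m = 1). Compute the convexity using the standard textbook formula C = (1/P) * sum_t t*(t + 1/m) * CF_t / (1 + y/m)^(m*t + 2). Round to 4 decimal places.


Coupon per period c = face * coupon_rate / m = 37.000000
Periods per year m = 1; per-period yield y/m = 0.047000
Number of cashflows N = 10
Cashflows (t years, CF_t, discount factor 1/(1+y/m)^(m*t), PV):
  t = 1.0000: CF_t = 37.000000, DF = 0.955110, PV = 35.339064
  t = 2.0000: CF_t = 37.000000, DF = 0.912235, PV = 33.752688
  t = 3.0000: CF_t = 37.000000, DF = 0.871284, PV = 32.237524
  t = 4.0000: CF_t = 37.000000, DF = 0.832172, PV = 30.790376
  t = 5.0000: CF_t = 37.000000, DF = 0.794816, PV = 29.408191
  t = 6.0000: CF_t = 37.000000, DF = 0.759137, PV = 28.088053
  t = 7.0000: CF_t = 37.000000, DF = 0.725059, PV = 26.827176
  t = 8.0000: CF_t = 37.000000, DF = 0.692511, PV = 25.622899
  t = 9.0000: CF_t = 37.000000, DF = 0.661424, PV = 24.472683
  t = 10.0000: CF_t = 1037.000000, DF = 0.631732, PV = 655.106547
Price P = sum_t PV_t = 921.645201
Convexity numerator sum_t t*(t + 1/m) * CF_t / (1+y/m)^(m*t + 2):
  t = 1.0000: term = 64.475048
  t = 2.0000: term = 184.742258
  t = 3.0000: term = 352.898296
  t = 4.0000: term = 561.761057
  t = 5.0000: term = 804.815269
  t = 6.0000: term = 1076.161773
  t = 7.0000: term = 1370.470261
  t = 8.0000: term = 1682.935237
  t = 9.0000: term = 2009.235001
  t = 10.0000: term = 65737.209011
Convexity = (1/P) * sum = 73844.703212 / 921.645201 = 80.122701

Answer: Convexity = 80.1227


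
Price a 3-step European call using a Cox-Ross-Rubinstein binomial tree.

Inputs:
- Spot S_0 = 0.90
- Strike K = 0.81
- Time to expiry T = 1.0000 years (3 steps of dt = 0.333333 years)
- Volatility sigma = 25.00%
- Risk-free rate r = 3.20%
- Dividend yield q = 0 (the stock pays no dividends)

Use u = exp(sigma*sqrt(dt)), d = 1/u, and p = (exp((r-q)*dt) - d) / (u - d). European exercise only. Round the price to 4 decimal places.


Answer: Price = V(0,0) = 0.1540

Derivation:
dt = T/N = 0.333333
u = exp(sigma*sqrt(dt)) = 1.155274; d = 1/u = 0.865596
p = (exp((r-q)*dt) - d) / (u - d) = 0.500998
Discount per step: exp(-r*dt) = 0.989390
Stock lattice S(k, i) with i counting down-moves:
  k=0: S(0,0) = 0.9000
  k=1: S(1,0) = 1.0397; S(1,1) = 0.7790
  k=2: S(2,0) = 1.2012; S(2,1) = 0.9000; S(2,2) = 0.6743
  k=3: S(3,0) = 1.3877; S(3,1) = 1.0397; S(3,2) = 0.7790; S(3,3) = 0.5837
Terminal payoffs V(N, i) = max(S_T - K, 0):
  V(3,0) = 0.577706; V(3,1) = 0.229747; V(3,2) = 0.000000; V(3,3) = 0.000000
Backward induction: V(k, i) = exp(-r*dt) * [p * V(k+1, i) + (1-p) * V(k+1, i+1)].
  V(2,0) = exp(-r*dt) * [p*0.577706 + (1-p)*0.229747] = 0.399786
  V(2,1) = exp(-r*dt) * [p*0.229747 + (1-p)*0.000000] = 0.113881
  V(2,2) = exp(-r*dt) * [p*0.000000 + (1-p)*0.000000] = 0.000000
  V(1,0) = exp(-r*dt) * [p*0.399786 + (1-p)*0.113881] = 0.254391
  V(1,1) = exp(-r*dt) * [p*0.113881 + (1-p)*0.000000] = 0.056449
  V(0,0) = exp(-r*dt) * [p*0.254391 + (1-p)*0.056449] = 0.153966


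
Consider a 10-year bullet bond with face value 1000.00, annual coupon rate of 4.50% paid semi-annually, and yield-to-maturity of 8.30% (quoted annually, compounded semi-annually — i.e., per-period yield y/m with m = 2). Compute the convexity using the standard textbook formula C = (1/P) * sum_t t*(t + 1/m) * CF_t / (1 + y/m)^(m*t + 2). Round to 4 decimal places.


Coupon per period c = face * coupon_rate / m = 22.500000
Periods per year m = 2; per-period yield y/m = 0.041500
Number of cashflows N = 20
Cashflows (t years, CF_t, discount factor 1/(1+y/m)^(m*t), PV):
  t = 0.5000: CF_t = 22.500000, DF = 0.960154, PV = 21.603457
  t = 1.0000: CF_t = 22.500000, DF = 0.921895, PV = 20.742637
  t = 1.5000: CF_t = 22.500000, DF = 0.885161, PV = 19.916118
  t = 2.0000: CF_t = 22.500000, DF = 0.849890, PV = 19.122533
  t = 2.5000: CF_t = 22.500000, DF = 0.816025, PV = 18.360569
  t = 3.0000: CF_t = 22.500000, DF = 0.783510, PV = 17.628967
  t = 3.5000: CF_t = 22.500000, DF = 0.752290, PV = 16.926517
  t = 4.0000: CF_t = 22.500000, DF = 0.722314, PV = 16.252057
  t = 4.5000: CF_t = 22.500000, DF = 0.693532, PV = 15.604471
  t = 5.0000: CF_t = 22.500000, DF = 0.665897, PV = 14.982689
  t = 5.5000: CF_t = 22.500000, DF = 0.639364, PV = 14.385683
  t = 6.0000: CF_t = 22.500000, DF = 0.613887, PV = 13.812466
  t = 6.5000: CF_t = 22.500000, DF = 0.589426, PV = 13.262089
  t = 7.0000: CF_t = 22.500000, DF = 0.565940, PV = 12.733643
  t = 7.5000: CF_t = 22.500000, DF = 0.543389, PV = 12.226254
  t = 8.0000: CF_t = 22.500000, DF = 0.521737, PV = 11.739082
  t = 8.5000: CF_t = 22.500000, DF = 0.500948, PV = 11.271322
  t = 9.0000: CF_t = 22.500000, DF = 0.480987, PV = 10.822201
  t = 9.5000: CF_t = 22.500000, DF = 0.461821, PV = 10.390975
  t = 10.0000: CF_t = 1022.500000, DF = 0.443419, PV = 453.396153
Price P = sum_t PV_t = 745.179884
Convexity numerator sum_t t*(t + 1/m) * CF_t / (1+y/m)^(m*t + 2):
  t = 0.5000: term = 9.958059
  t = 1.0000: term = 28.683800
  t = 1.5000: term = 55.081708
  t = 2.0000: term = 88.144837
  t = 2.5000: term = 126.948876
  t = 3.0000: term = 170.646593
  t = 3.5000: term = 218.462594
  t = 4.0000: term = 269.688408
  t = 4.5000: term = 323.677879
  t = 5.0000: term = 379.842819
  t = 5.5000: term = 437.648951
  t = 6.0000: term = 496.612086
  t = 6.5000: term = 556.294544
  t = 7.0000: term = 616.301795
  t = 7.5000: term = 676.279317
  t = 8.0000: term = 735.909643
  t = 8.5000: term = 794.909600
  t = 9.0000: term = 853.027726
  t = 9.5000: term = 910.041847
  t = 10.0000: term = 43888.282073
Convexity = (1/P) * sum = 51636.443157 / 745.179884 = 69.293931

Answer: Convexity = 69.2939


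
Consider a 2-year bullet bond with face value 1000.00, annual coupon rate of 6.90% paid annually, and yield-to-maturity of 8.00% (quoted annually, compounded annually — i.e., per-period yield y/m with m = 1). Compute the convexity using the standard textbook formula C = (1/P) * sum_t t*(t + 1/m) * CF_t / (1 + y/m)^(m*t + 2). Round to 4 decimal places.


Coupon per period c = face * coupon_rate / m = 69.000000
Periods per year m = 1; per-period yield y/m = 0.080000
Number of cashflows N = 2
Cashflows (t years, CF_t, discount factor 1/(1+y/m)^(m*t), PV):
  t = 1.0000: CF_t = 69.000000, DF = 0.925926, PV = 63.888889
  t = 2.0000: CF_t = 1069.000000, DF = 0.857339, PV = 916.495199
Price P = sum_t PV_t = 980.384088
Convexity numerator sum_t t*(t + 1/m) * CF_t / (1+y/m)^(m*t + 2):
  t = 1.0000: term = 109.548849
  t = 2.0000: term = 4714.481476
Convexity = (1/P) * sum = 4824.030325 / 980.384088 = 4.920551

Answer: Convexity = 4.9206


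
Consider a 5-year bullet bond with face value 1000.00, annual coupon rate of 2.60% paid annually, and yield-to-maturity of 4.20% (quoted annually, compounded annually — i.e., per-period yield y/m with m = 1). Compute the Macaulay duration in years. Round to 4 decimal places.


Coupon per period c = face * coupon_rate / m = 26.000000
Periods per year m = 1; per-period yield y/m = 0.042000
Number of cashflows N = 5
Cashflows (t years, CF_t, discount factor 1/(1+y/m)^(m*t), PV):
  t = 1.0000: CF_t = 26.000000, DF = 0.959693, PV = 24.952015
  t = 2.0000: CF_t = 26.000000, DF = 0.921010, PV = 23.946272
  t = 3.0000: CF_t = 26.000000, DF = 0.883887, PV = 22.981067
  t = 4.0000: CF_t = 26.000000, DF = 0.848260, PV = 22.054767
  t = 5.0000: CF_t = 1026.000000, DF = 0.814069, PV = 835.235156
Price P = sum_t PV_t = 929.169277
Macaulay numerator sum_t t * PV_t:
  t * PV_t at t = 1.0000: 24.952015
  t * PV_t at t = 2.0000: 47.892544
  t * PV_t at t = 3.0000: 68.943201
  t * PV_t at t = 4.0000: 88.219068
  t * PV_t at t = 5.0000: 4176.175780
Macaulay duration D = (sum_t t * PV_t) / P = 4406.182608 / 929.169277 = 4.742067

Answer: Macaulay duration = 4.7421 years


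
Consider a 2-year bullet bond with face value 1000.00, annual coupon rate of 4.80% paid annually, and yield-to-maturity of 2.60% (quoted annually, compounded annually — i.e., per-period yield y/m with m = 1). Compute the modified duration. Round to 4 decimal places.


Answer: Modified duration = 1.9056

Derivation:
Coupon per period c = face * coupon_rate / m = 48.000000
Periods per year m = 1; per-period yield y/m = 0.026000
Number of cashflows N = 2
Cashflows (t years, CF_t, discount factor 1/(1+y/m)^(m*t), PV):
  t = 1.0000: CF_t = 48.000000, DF = 0.974659, PV = 46.783626
  t = 2.0000: CF_t = 1048.000000, DF = 0.949960, PV = 995.557987
Price P = sum_t PV_t = 1042.341613
First compute Macaulay numerator sum_t t * PV_t:
  t * PV_t at t = 1.0000: 46.783626
  t * PV_t at t = 2.0000: 1991.115975
Macaulay duration D = 2037.899601 / 1042.341613 = 1.955117
Modified duration = D / (1 + y/m) = 1.955117 / (1 + 0.026000) = 1.905572


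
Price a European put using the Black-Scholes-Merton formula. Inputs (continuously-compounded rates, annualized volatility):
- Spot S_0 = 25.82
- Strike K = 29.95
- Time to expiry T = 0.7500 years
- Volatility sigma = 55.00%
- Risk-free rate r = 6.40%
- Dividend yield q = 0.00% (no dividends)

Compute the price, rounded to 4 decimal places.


d1 = (ln(S/K) + (r - q + 0.5*sigma^2) * T) / (sigma * sqrt(T)) = 0.02741377
d2 = d1 - sigma * sqrt(T) = -0.44890020
exp(-rT) = 0.95313379; exp(-qT) = 1.00000000
P = K * exp(-rT) * N(-d2) - S_0 * exp(-qT) * N(-d1)
N(-d1) = 0.48906486; N(-d2) = 0.67324818
P = 29.9500 * 0.95313379 * 0.67324818 - 25.8200 * 1.00000000 * 0.48906486 = 6.5911

Answer: Price = 6.5911


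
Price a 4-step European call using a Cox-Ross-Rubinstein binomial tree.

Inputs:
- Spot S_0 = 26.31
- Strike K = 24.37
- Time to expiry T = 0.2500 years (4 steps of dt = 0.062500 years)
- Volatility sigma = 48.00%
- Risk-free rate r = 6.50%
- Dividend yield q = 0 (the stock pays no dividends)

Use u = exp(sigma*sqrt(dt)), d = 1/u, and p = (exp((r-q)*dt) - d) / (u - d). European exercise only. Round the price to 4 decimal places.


dt = T/N = 0.062500
u = exp(sigma*sqrt(dt)) = 1.127497; d = 1/u = 0.886920
p = (exp((r-q)*dt) - d) / (u - d) = 0.486957
Discount per step: exp(-r*dt) = 0.995946
Stock lattice S(k, i) with i counting down-moves:
  k=0: S(0,0) = 26.3100
  k=1: S(1,0) = 29.6644; S(1,1) = 23.3349
  k=2: S(2,0) = 33.4466; S(2,1) = 26.3100; S(2,2) = 20.6962
  k=3: S(3,0) = 37.7109; S(3,1) = 29.6644; S(3,2) = 23.3349; S(3,3) = 18.3559
  k=4: S(4,0) = 42.5189; S(4,1) = 33.4466; S(4,2) = 26.3100; S(4,3) = 20.6962; S(4,4) = 16.2802
Terminal payoffs V(N, i) = max(S_T - K, 0):
  V(4,0) = 18.148918; V(4,1) = 9.076565; V(4,2) = 1.940000; V(4,3) = 0.000000; V(4,4) = 0.000000
Backward induction: V(k, i) = exp(-r*dt) * [p * V(k+1, i) + (1-p) * V(k+1, i+1)].
  V(3,0) = exp(-r*dt) * [p*18.148918 + (1-p)*9.076565] = 13.439699
  V(3,1) = exp(-r*dt) * [p*9.076565 + (1-p)*1.940000] = 5.393244
  V(3,2) = exp(-r*dt) * [p*1.940000 + (1-p)*0.000000] = 0.940866
  V(3,3) = exp(-r*dt) * [p*0.000000 + (1-p)*0.000000] = 0.000000
  V(2,0) = exp(-r*dt) * [p*13.439699 + (1-p)*5.393244] = 9.273769
  V(2,1) = exp(-r*dt) * [p*5.393244 + (1-p)*0.940866] = 3.096378
  V(2,2) = exp(-r*dt) * [p*0.940866 + (1-p)*0.000000] = 0.456304
  V(1,0) = exp(-r*dt) * [p*9.273769 + (1-p)*3.096378] = 6.079751
  V(1,1) = exp(-r*dt) * [p*3.096378 + (1-p)*0.456304] = 1.734844
  V(0,0) = exp(-r*dt) * [p*6.079751 + (1-p)*1.734844] = 3.835015

Answer: Price = V(0,0) = 3.8350


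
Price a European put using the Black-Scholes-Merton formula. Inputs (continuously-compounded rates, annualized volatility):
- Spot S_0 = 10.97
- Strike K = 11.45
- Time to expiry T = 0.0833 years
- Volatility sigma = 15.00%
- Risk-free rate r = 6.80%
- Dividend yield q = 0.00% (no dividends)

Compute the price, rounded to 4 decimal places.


Answer: Price = 0.4677

Derivation:
d1 = (ln(S/K) + (r - q + 0.5*sigma^2) * T) / (sigma * sqrt(T)) = -0.83672321
d2 = d1 - sigma * sqrt(T) = -0.88001582
exp(-rT) = 0.99435161; exp(-qT) = 1.00000000
P = K * exp(-rT) * N(-d2) - S_0 * exp(-qT) * N(-d1)
N(-d1) = 0.79862591; N(-d2) = 0.81057463
P = 11.4500 * 0.99435161 * 0.81057463 - 10.9700 * 1.00000000 * 0.79862591 = 0.4677


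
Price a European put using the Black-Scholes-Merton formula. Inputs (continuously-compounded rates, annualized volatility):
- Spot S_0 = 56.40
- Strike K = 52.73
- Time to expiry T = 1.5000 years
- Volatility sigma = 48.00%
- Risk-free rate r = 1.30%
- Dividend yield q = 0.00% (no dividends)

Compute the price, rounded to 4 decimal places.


d1 = (ln(S/K) + (r - q + 0.5*sigma^2) * T) / (sigma * sqrt(T)) = 0.44156238
d2 = d1 - sigma * sqrt(T) = -0.14631516
exp(-rT) = 0.98068890; exp(-qT) = 1.00000000
P = K * exp(-rT) * N(-d2) - S_0 * exp(-qT) * N(-d1)
N(-d1) = 0.32940296; N(-d2) = 0.55816370
P = 52.7300 * 0.98068890 * 0.55816370 - 56.4000 * 1.00000000 * 0.32940296 = 10.2853

Answer: Price = 10.2853


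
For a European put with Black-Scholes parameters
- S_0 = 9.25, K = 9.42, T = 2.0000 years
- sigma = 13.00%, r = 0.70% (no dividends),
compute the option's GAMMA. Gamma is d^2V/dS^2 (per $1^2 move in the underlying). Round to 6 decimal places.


d1 = 0.0690161399; d2 = -0.1148316232
phi(d1) = 0.3979932845; exp(-qT) = 1.0000000000; exp(-rT) = 0.9860975443
Gamma = exp(-qT) * phi(d1) / (S * sigma * sqrt(T)) = 1.0000000000 * 0.3979932845 / (9.2500 * 0.1300 * 1.4142135624) = 0.234032

Answer: Gamma = 0.234032


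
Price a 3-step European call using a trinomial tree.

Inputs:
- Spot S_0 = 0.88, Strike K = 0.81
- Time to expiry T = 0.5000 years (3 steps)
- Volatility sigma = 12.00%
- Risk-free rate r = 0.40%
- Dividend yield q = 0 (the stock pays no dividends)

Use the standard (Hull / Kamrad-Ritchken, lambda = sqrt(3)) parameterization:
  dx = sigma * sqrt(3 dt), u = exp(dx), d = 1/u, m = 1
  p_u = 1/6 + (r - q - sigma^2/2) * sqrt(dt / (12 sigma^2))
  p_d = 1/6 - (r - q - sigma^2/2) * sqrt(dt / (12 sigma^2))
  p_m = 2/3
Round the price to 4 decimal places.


Answer: Price = V(0,0) = 0.0765

Derivation:
dt = T/N = 0.166667; dx = sigma*sqrt(3*dt) = 0.084853
u = exp(dx) = 1.088557; d = 1/u = 0.918647
p_u = 0.163524, p_m = 0.666667, p_d = 0.169809
Discount per step: exp(-r*dt) = 0.999334
Stock lattice S(k, j) with j the centered position index:
  k=0: S(0,+0) = 0.8800
  k=1: S(1,-1) = 0.8084; S(1,+0) = 0.8800; S(1,+1) = 0.9579
  k=2: S(2,-2) = 0.7426; S(2,-1) = 0.8084; S(2,+0) = 0.8800; S(2,+1) = 0.9579; S(2,+2) = 1.0428
  k=3: S(3,-3) = 0.6822; S(3,-2) = 0.7426; S(3,-1) = 0.8084; S(3,+0) = 0.8800; S(3,+1) = 0.9579; S(3,+2) = 1.0428; S(3,+3) = 1.1351
Terminal payoffs V(N, j) = max(S_T - K, 0):
  V(3,-3) = 0.000000; V(3,-2) = 0.000000; V(3,-1) = 0.000000; V(3,+0) = 0.070000; V(3,+1) = 0.147930; V(3,+2) = 0.232761; V(3,+3) = 0.325105
Backward induction: V(k, j) = exp(-r*dt) * [p_u * V(k+1, j+1) + p_m * V(k+1, j) + p_d * V(k+1, j-1)]
  V(2,-2) = exp(-r*dt) * [p_u*0.000000 + p_m*0.000000 + p_d*0.000000] = 0.000000
  V(2,-1) = exp(-r*dt) * [p_u*0.070000 + p_m*0.000000 + p_d*0.000000] = 0.011439
  V(2,+0) = exp(-r*dt) * [p_u*0.147930 + p_m*0.070000 + p_d*0.000000] = 0.070810
  V(2,+1) = exp(-r*dt) * [p_u*0.232761 + p_m*0.147930 + p_d*0.070000] = 0.148470
  V(2,+2) = exp(-r*dt) * [p_u*0.325105 + p_m*0.232761 + p_d*0.147930] = 0.233301
  V(1,-1) = exp(-r*dt) * [p_u*0.070810 + p_m*0.011439 + p_d*0.000000] = 0.019192
  V(1,+0) = exp(-r*dt) * [p_u*0.148470 + p_m*0.070810 + p_d*0.011439] = 0.073378
  V(1,+1) = exp(-r*dt) * [p_u*0.233301 + p_m*0.148470 + p_d*0.070810] = 0.149055
  V(0,+0) = exp(-r*dt) * [p_u*0.149055 + p_m*0.073378 + p_d*0.019192] = 0.076501


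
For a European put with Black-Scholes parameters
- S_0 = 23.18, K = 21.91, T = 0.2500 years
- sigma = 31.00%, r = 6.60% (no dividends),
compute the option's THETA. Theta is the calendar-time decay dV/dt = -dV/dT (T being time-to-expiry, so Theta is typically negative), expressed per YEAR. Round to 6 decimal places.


d1 = 0.5474786084; d2 = 0.3924786084
phi(d1) = 0.3434186760; exp(-qT) = 1.0000000000; exp(-rT) = 0.9836353794
Theta = -S*exp(-qT)*phi(d1)*sigma/(2*sqrt(T)) + r*K*exp(-rT)*N(-d2) - q*S*exp(-qT)*N(-d1)
N(-d1) = 0.2920249815; N(-d2) = 0.3473523070; sqrt(T) = 0.5000000000
Term 1 = -23.1800 * 1.0000000000 * 0.3434186760 * 0.3100 / (2 * 0.5000000000) = -2.4677379220
Term 2 = 0.0660 * 21.9100 * 0.9836353794 * 0.3473523070 = 0.4940724545
Term 3 = 0 (no dividend yield, q = 0)
Theta = -2.4677379220 + (0.4940724545) + (0.0000000000) = -1.973665

Answer: Theta = -1.973665


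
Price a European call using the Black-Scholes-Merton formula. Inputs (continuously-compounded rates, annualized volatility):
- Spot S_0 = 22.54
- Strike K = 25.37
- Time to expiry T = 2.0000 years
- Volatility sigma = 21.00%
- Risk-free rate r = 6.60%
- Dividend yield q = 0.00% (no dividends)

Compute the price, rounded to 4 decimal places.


Answer: Price = 2.7990

Derivation:
d1 = (ln(S/K) + (r - q + 0.5*sigma^2) * T) / (sigma * sqrt(T)) = 0.19470399
d2 = d1 - sigma * sqrt(T) = -0.10228086
exp(-rT) = 0.87634100; exp(-qT) = 1.00000000
C = S_0 * exp(-qT) * N(d1) - K * exp(-rT) * N(d2)
N(d1) = 0.57718766; N(d2) = 0.45926687
C = 22.5400 * 1.00000000 * 0.57718766 - 25.3700 * 0.87634100 * 0.45926687 = 2.7990


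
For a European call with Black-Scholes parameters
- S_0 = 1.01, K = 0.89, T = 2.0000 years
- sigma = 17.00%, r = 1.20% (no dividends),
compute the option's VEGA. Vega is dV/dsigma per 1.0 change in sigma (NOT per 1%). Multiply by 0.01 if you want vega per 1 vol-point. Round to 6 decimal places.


Answer: Vega = 0.431375

Derivation:
d1 = 0.7461396874; d2 = 0.5057233818
phi(d1) = 0.3020083087; exp(-qT) = 1.0000000000; exp(-rT) = 0.9762857098
Vega = S * exp(-qT) * phi(d1) * sqrt(T) = 1.0100 * 1.0000000000 * 0.3020083087 * 1.4142135624 = 0.431375


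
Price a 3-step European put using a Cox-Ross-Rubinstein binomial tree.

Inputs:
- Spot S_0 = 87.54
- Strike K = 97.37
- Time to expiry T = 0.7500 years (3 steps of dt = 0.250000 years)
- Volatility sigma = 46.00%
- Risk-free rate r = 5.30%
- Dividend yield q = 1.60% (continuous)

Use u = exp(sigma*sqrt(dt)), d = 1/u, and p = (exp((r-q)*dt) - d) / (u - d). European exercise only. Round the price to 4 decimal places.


dt = T/N = 0.250000
u = exp(sigma*sqrt(dt)) = 1.258600; d = 1/u = 0.794534
p = (exp((r-q)*dt) - d) / (u - d) = 0.462777
Discount per step: exp(-r*dt) = 0.986837
Stock lattice S(k, i) with i counting down-moves:
  k=0: S(0,0) = 87.5400
  k=1: S(1,0) = 110.1778; S(1,1) = 69.5535
  k=2: S(2,0) = 138.6698; S(2,1) = 87.5400; S(2,2) = 55.2626
  k=3: S(3,0) = 174.5299; S(3,1) = 110.1778; S(3,2) = 69.5535; S(3,3) = 43.9080
Terminal payoffs V(N, i) = max(K - S_T, 0):
  V(3,0) = 0.000000; V(3,1) = 0.000000; V(3,2) = 27.816528; V(3,3) = 53.462031
Backward induction: V(k, i) = exp(-r*dt) * [p * V(k+1, i) + (1-p) * V(k+1, i+1)].
  V(2,0) = exp(-r*dt) * [p*0.000000 + (1-p)*0.000000] = 0.000000
  V(2,1) = exp(-r*dt) * [p*0.000000 + (1-p)*27.816528] = 14.746978
  V(2,2) = exp(-r*dt) * [p*27.816528 + (1-p)*53.462031] = 41.046396
  V(1,0) = exp(-r*dt) * [p*0.000000 + (1-p)*14.746978] = 7.818135
  V(1,1) = exp(-r*dt) * [p*14.746978 + (1-p)*41.046396] = 28.495549
  V(0,0) = exp(-r*dt) * [p*7.818135 + (1-p)*28.495549] = 18.677392

Answer: Price = V(0,0) = 18.6774


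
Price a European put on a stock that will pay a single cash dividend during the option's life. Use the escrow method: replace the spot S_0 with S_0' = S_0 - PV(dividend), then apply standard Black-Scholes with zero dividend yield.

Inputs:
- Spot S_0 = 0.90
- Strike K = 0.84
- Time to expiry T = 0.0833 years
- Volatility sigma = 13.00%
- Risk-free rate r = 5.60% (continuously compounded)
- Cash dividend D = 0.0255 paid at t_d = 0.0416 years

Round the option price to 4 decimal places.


PV(D) = D * exp(-r * t_d) = 0.0255 * 0.99767311 = 0.02544066
S_0' = S_0 - PV(D) = 0.9000 - 0.02544066 = 0.87455934
d1 = (ln(S_0'/K) + (r + sigma^2/2)*T) / (sigma*sqrt(T)) = 1.21766040
d2 = d1 - sigma*sqrt(T) = 1.18014014
exp(-rT) = 0.99534606
N(-d1) = 0.11167653; N(-d2) = 0.11897224
P = K * exp(-rT) * N(-d2) - S_0' * N(-d1) = 0.8400 * 0.99534606 * 0.11897224 - 0.87455934 * 0.11167653 = 0.0018

Answer: Price = 0.0018


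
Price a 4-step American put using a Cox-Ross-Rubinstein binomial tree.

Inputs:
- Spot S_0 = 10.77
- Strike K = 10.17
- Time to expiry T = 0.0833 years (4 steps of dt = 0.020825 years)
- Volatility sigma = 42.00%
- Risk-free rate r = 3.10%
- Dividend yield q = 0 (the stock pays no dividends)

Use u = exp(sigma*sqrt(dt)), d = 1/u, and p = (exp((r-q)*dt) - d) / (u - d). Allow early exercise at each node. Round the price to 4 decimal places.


Answer: Price = V(0,0) = 0.2798

Derivation:
dt = T/N = 0.020825
u = exp(sigma*sqrt(dt)) = 1.062484; d = 1/u = 0.941191
p = (exp((r-q)*dt) - d) / (u - d) = 0.490176
Discount per step: exp(-r*dt) = 0.999355
Stock lattice S(k, i) with i counting down-moves:
  k=0: S(0,0) = 10.7700
  k=1: S(1,0) = 11.4430; S(1,1) = 10.1366
  k=2: S(2,0) = 12.1580; S(2,1) = 10.7700; S(2,2) = 9.5405
  k=3: S(3,0) = 12.9176; S(3,1) = 11.4430; S(3,2) = 10.1366; S(3,3) = 8.9794
  k=4: S(4,0) = 13.7248; S(4,1) = 12.1580; S(4,2) = 10.7700; S(4,3) = 9.5405; S(4,4) = 8.4513
Terminal payoffs V(N, i) = max(K - S_T, 0):
  V(4,0) = 0.000000; V(4,1) = 0.000000; V(4,2) = 0.000000; V(4,3) = 0.629507; V(4,4) = 1.718653
Backward induction: V(k, i) = exp(-r*dt) * [p * V(k+1, i) + (1-p) * V(k+1, i+1)]; then take max(V_cont, immediate exercise) for American.
  V(3,0) = exp(-r*dt) * [p*0.000000 + (1-p)*0.000000] = 0.000000; exercise = 0.000000; V(3,0) = max -> 0.000000
  V(3,1) = exp(-r*dt) * [p*0.000000 + (1-p)*0.000000] = 0.000000; exercise = 0.000000; V(3,1) = max -> 0.000000
  V(3,2) = exp(-r*dt) * [p*0.000000 + (1-p)*0.629507] = 0.320730; exercise = 0.033378; V(3,2) = max -> 0.320730
  V(3,3) = exp(-r*dt) * [p*0.629507 + (1-p)*1.718653] = 1.184014; exercise = 1.190578; V(3,3) = max -> 1.190578
  V(2,0) = exp(-r*dt) * [p*0.000000 + (1-p)*0.000000] = 0.000000; exercise = 0.000000; V(2,0) = max -> 0.000000
  V(2,1) = exp(-r*dt) * [p*0.000000 + (1-p)*0.320730] = 0.163410; exercise = 0.000000; V(2,1) = max -> 0.163410
  V(2,2) = exp(-r*dt) * [p*0.320730 + (1-p)*1.190578] = 0.763706; exercise = 0.629507; V(2,2) = max -> 0.763706
  V(1,0) = exp(-r*dt) * [p*0.000000 + (1-p)*0.163410] = 0.083257; exercise = 0.000000; V(1,0) = max -> 0.083257
  V(1,1) = exp(-r*dt) * [p*0.163410 + (1-p)*0.763706] = 0.469152; exercise = 0.033378; V(1,1) = max -> 0.469152
  V(0,0) = exp(-r*dt) * [p*0.083257 + (1-p)*0.469152] = 0.279815; exercise = 0.000000; V(0,0) = max -> 0.279815


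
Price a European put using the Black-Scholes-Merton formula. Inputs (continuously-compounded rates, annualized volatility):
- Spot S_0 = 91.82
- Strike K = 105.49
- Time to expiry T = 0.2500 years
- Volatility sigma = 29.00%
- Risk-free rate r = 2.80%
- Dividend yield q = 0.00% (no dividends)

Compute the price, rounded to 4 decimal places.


d1 = (ln(S/K) + (r - q + 0.5*sigma^2) * T) / (sigma * sqrt(T)) = -0.83636912
d2 = d1 - sigma * sqrt(T) = -0.98136912
exp(-rT) = 0.99302444; exp(-qT) = 1.00000000
P = K * exp(-rT) * N(-d2) - S_0 * exp(-qT) * N(-d1)
N(-d1) = 0.79852636; N(-d2) = 0.83679463
P = 105.4900 * 0.99302444 * 0.83679463 - 91.8200 * 1.00000000 * 0.79852636 = 14.3370

Answer: Price = 14.3370


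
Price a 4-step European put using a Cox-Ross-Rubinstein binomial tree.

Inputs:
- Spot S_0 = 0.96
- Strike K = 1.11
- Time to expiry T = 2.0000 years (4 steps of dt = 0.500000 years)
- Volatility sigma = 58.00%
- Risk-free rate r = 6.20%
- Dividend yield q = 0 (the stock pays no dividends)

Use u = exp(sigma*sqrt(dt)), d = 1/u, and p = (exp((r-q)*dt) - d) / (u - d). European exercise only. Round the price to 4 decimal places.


dt = T/N = 0.500000
u = exp(sigma*sqrt(dt)) = 1.507002; d = 1/u = 0.663569
p = (exp((r-q)*dt) - d) / (u - d) = 0.436213
Discount per step: exp(-r*dt) = 0.969476
Stock lattice S(k, i) with i counting down-moves:
  k=0: S(0,0) = 0.9600
  k=1: S(1,0) = 1.4467; S(1,1) = 0.6370
  k=2: S(2,0) = 2.1802; S(2,1) = 0.9600; S(2,2) = 0.4227
  k=3: S(3,0) = 3.2856; S(3,1) = 1.4467; S(3,2) = 0.6370; S(3,3) = 0.2805
  k=4: S(4,0) = 4.9514; S(4,1) = 2.1802; S(4,2) = 0.9600; S(4,3) = 0.4227; S(4,4) = 0.1861
Terminal payoffs V(N, i) = max(K - S_T, 0):
  V(4,0) = 0.000000; V(4,1) = 0.000000; V(4,2) = 0.150000; V(4,3) = 0.687289; V(4,4) = 0.923870
Backward induction: V(k, i) = exp(-r*dt) * [p * V(k+1, i) + (1-p) * V(k+1, i+1)].
  V(3,0) = exp(-r*dt) * [p*0.000000 + (1-p)*0.000000] = 0.000000
  V(3,1) = exp(-r*dt) * [p*0.000000 + (1-p)*0.150000] = 0.081987
  V(3,2) = exp(-r*dt) * [p*0.150000 + (1-p)*0.687289] = 0.439091
  V(3,3) = exp(-r*dt) * [p*0.687289 + (1-p)*0.923870] = 0.795620
  V(2,0) = exp(-r*dt) * [p*0.000000 + (1-p)*0.081987] = 0.044812
  V(2,1) = exp(-r*dt) * [p*0.081987 + (1-p)*0.439091] = 0.274669
  V(2,2) = exp(-r*dt) * [p*0.439091 + (1-p)*0.795620] = 0.620559
  V(1,0) = exp(-r*dt) * [p*0.044812 + (1-p)*0.274669] = 0.169079
  V(1,1) = exp(-r*dt) * [p*0.274669 + (1-p)*0.620559] = 0.455341
  V(0,0) = exp(-r*dt) * [p*0.169079 + (1-p)*0.455341] = 0.320382

Answer: Price = V(0,0) = 0.3204


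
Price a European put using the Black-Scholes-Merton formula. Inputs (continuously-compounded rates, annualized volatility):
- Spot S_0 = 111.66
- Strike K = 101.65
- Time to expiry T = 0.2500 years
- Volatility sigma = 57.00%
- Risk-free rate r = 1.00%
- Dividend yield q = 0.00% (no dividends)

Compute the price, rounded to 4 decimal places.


d1 = (ln(S/K) + (r - q + 0.5*sigma^2) * T) / (sigma * sqrt(T)) = 0.48082632
d2 = d1 - sigma * sqrt(T) = 0.19582632
exp(-rT) = 0.99750312; exp(-qT) = 1.00000000
P = K * exp(-rT) * N(-d2) - S_0 * exp(-qT) * N(-d1)
N(-d1) = 0.31531997; N(-d2) = 0.42237306
P = 101.6500 * 0.99750312 * 0.42237306 - 111.6600 * 1.00000000 * 0.31531997 = 7.6184

Answer: Price = 7.6184


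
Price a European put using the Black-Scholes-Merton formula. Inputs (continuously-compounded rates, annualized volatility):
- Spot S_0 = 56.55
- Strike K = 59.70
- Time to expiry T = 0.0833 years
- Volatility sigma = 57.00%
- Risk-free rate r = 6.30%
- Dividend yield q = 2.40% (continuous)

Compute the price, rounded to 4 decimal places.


d1 = (ln(S/K) + (r - q + 0.5*sigma^2) * T) / (sigma * sqrt(T)) = -0.22749740
d2 = d1 - sigma * sqrt(T) = -0.39200931
exp(-rT) = 0.99476585; exp(-qT) = 0.99800280
P = K * exp(-rT) * N(-d2) - S_0 * exp(-qT) * N(-d1)
N(-d1) = 0.58998150; N(-d2) = 0.65247433
P = 59.7000 * 0.99476585 * 0.65247433 - 56.5500 * 0.99800280 * 0.58998150 = 5.4520

Answer: Price = 5.4520


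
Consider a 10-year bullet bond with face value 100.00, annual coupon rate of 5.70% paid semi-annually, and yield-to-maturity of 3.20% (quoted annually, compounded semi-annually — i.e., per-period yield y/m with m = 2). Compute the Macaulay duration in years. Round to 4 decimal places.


Answer: Macaulay duration = 7.9966 years

Derivation:
Coupon per period c = face * coupon_rate / m = 2.850000
Periods per year m = 2; per-period yield y/m = 0.016000
Number of cashflows N = 20
Cashflows (t years, CF_t, discount factor 1/(1+y/m)^(m*t), PV):
  t = 0.5000: CF_t = 2.850000, DF = 0.984252, PV = 2.805118
  t = 1.0000: CF_t = 2.850000, DF = 0.968752, PV = 2.760943
  t = 1.5000: CF_t = 2.850000, DF = 0.953496, PV = 2.717464
  t = 2.0000: CF_t = 2.850000, DF = 0.938480, PV = 2.674669
  t = 2.5000: CF_t = 2.850000, DF = 0.923701, PV = 2.632548
  t = 3.0000: CF_t = 2.850000, DF = 0.909155, PV = 2.591091
  t = 3.5000: CF_t = 2.850000, DF = 0.894837, PV = 2.550286
  t = 4.0000: CF_t = 2.850000, DF = 0.880745, PV = 2.510124
  t = 4.5000: CF_t = 2.850000, DF = 0.866875, PV = 2.470595
  t = 5.0000: CF_t = 2.850000, DF = 0.853224, PV = 2.431688
  t = 5.5000: CF_t = 2.850000, DF = 0.839787, PV = 2.393393
  t = 6.0000: CF_t = 2.850000, DF = 0.826562, PV = 2.355702
  t = 6.5000: CF_t = 2.850000, DF = 0.813545, PV = 2.318604
  t = 7.0000: CF_t = 2.850000, DF = 0.800734, PV = 2.282091
  t = 7.5000: CF_t = 2.850000, DF = 0.788124, PV = 2.246153
  t = 8.0000: CF_t = 2.850000, DF = 0.775712, PV = 2.210780
  t = 8.5000: CF_t = 2.850000, DF = 0.763496, PV = 2.175965
  t = 9.0000: CF_t = 2.850000, DF = 0.751473, PV = 2.141697
  t = 9.5000: CF_t = 2.850000, DF = 0.739639, PV = 2.107970
  t = 10.0000: CF_t = 102.850000, DF = 0.727991, PV = 74.873845
Price P = sum_t PV_t = 121.250725
Macaulay numerator sum_t t * PV_t:
  t * PV_t at t = 0.5000: 1.402559
  t * PV_t at t = 1.0000: 2.760943
  t * PV_t at t = 1.5000: 4.076195
  t * PV_t at t = 2.0000: 5.349338
  t * PV_t at t = 2.5000: 6.581370
  t * PV_t at t = 3.0000: 7.773272
  t * PV_t at t = 3.5000: 8.926001
  t * PV_t at t = 4.0000: 10.040496
  t * PV_t at t = 4.5000: 11.117676
  t * PV_t at t = 5.0000: 12.158438
  t * PV_t at t = 5.5000: 13.163663
  t * PV_t at t = 6.0000: 14.134212
  t * PV_t at t = 6.5000: 15.070929
  t * PV_t at t = 7.0000: 15.974637
  t * PV_t at t = 7.5000: 16.846144
  t * PV_t at t = 8.0000: 17.686240
  t * PV_t at t = 8.5000: 18.495699
  t * PV_t at t = 9.0000: 19.275277
  t * PV_t at t = 9.5000: 20.025714
  t * PV_t at t = 10.0000: 748.738452
Macaulay duration D = (sum_t t * PV_t) / P = 969.597256 / 121.250725 = 7.996631


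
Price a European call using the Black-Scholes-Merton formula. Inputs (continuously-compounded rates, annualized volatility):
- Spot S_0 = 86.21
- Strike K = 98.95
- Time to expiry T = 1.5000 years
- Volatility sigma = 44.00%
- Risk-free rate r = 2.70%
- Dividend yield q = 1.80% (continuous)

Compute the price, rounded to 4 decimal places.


d1 = (ln(S/K) + (r - q + 0.5*sigma^2) * T) / (sigma * sqrt(T)) = 0.03873072
d2 = d1 - sigma * sqrt(T) = -0.50015703
exp(-rT) = 0.96030916; exp(-qT) = 0.97336124
C = S_0 * exp(-qT) * N(d1) - K * exp(-rT) * N(d2)
N(d1) = 0.51544746; N(d2) = 0.30848226
C = 86.2100 * 0.97336124 * 0.51544746 - 98.9500 * 0.96030916 * 0.30848226 = 13.9402

Answer: Price = 13.9402


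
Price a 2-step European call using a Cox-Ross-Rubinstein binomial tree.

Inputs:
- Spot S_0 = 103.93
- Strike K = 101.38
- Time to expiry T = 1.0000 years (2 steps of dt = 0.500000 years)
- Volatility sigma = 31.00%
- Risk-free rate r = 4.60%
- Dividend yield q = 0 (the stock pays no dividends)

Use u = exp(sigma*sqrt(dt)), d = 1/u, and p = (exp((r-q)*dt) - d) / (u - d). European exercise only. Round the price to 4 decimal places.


Answer: Price = V(0,0) = 15.3701

Derivation:
dt = T/N = 0.500000
u = exp(sigma*sqrt(dt)) = 1.245084; d = 1/u = 0.803159
p = (exp((r-q)*dt) - d) / (u - d) = 0.498066
Discount per step: exp(-r*dt) = 0.977262
Stock lattice S(k, i) with i counting down-moves:
  k=0: S(0,0) = 103.9300
  k=1: S(1,0) = 129.4016; S(1,1) = 83.4723
  k=2: S(2,0) = 161.1159; S(2,1) = 103.9300; S(2,2) = 67.0415
Terminal payoffs V(N, i) = max(S_T - K, 0):
  V(2,0) = 59.735871; V(2,1) = 2.550000; V(2,2) = 0.000000
Backward induction: V(k, i) = exp(-r*dt) * [p * V(k+1, i) + (1-p) * V(k+1, i+1)].
  V(1,0) = exp(-r*dt) * [p*59.735871 + (1-p)*2.550000] = 30.326723
  V(1,1) = exp(-r*dt) * [p*2.550000 + (1-p)*0.000000] = 1.241189
  V(0,0) = exp(-r*dt) * [p*30.326723 + (1-p)*1.241189] = 15.370087


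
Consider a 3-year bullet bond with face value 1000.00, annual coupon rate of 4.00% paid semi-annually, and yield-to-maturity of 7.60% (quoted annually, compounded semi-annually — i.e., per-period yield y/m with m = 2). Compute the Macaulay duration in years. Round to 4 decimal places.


Coupon per period c = face * coupon_rate / m = 20.000000
Periods per year m = 2; per-period yield y/m = 0.038000
Number of cashflows N = 6
Cashflows (t years, CF_t, discount factor 1/(1+y/m)^(m*t), PV):
  t = 0.5000: CF_t = 20.000000, DF = 0.963391, PV = 19.267823
  t = 1.0000: CF_t = 20.000000, DF = 0.928122, PV = 18.562450
  t = 1.5000: CF_t = 20.000000, DF = 0.894145, PV = 17.882899
  t = 2.0000: CF_t = 20.000000, DF = 0.861411, PV = 17.228227
  t = 2.5000: CF_t = 20.000000, DF = 0.829876, PV = 16.597521
  t = 3.0000: CF_t = 1020.000000, DF = 0.799495, PV = 815.485138
Price P = sum_t PV_t = 905.024058
Macaulay numerator sum_t t * PV_t:
  t * PV_t at t = 0.5000: 9.633911
  t * PV_t at t = 1.0000: 18.562450
  t * PV_t at t = 1.5000: 26.824349
  t * PV_t at t = 2.0000: 34.456454
  t * PV_t at t = 2.5000: 41.493803
  t * PV_t at t = 3.0000: 2446.455415
Macaulay duration D = (sum_t t * PV_t) / P = 2577.426381 / 905.024058 = 2.847909

Answer: Macaulay duration = 2.8479 years


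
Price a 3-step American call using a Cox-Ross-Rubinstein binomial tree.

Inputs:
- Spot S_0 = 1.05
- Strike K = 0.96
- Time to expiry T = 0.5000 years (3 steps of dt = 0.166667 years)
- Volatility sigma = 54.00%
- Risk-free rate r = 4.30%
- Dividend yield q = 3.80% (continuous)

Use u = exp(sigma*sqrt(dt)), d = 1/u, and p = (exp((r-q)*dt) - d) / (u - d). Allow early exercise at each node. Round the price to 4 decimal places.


Answer: Price = V(0,0) = 0.2078

Derivation:
dt = T/N = 0.166667
u = exp(sigma*sqrt(dt)) = 1.246643; d = 1/u = 0.802154
p = (exp((r-q)*dt) - d) / (u - d) = 0.446984
Discount per step: exp(-r*dt) = 0.992859
Stock lattice S(k, i) with i counting down-moves:
  k=0: S(0,0) = 1.0500
  k=1: S(1,0) = 1.3090; S(1,1) = 0.8423
  k=2: S(2,0) = 1.6318; S(2,1) = 1.0500; S(2,2) = 0.6756
  k=3: S(3,0) = 2.0343; S(3,1) = 1.3090; S(3,2) = 0.8423; S(3,3) = 0.5420
Terminal payoffs V(N, i) = max(S_T - K, 0):
  V(3,0) = 1.074301; V(3,1) = 0.348975; V(3,2) = 0.000000; V(3,3) = 0.000000
Backward induction: V(k, i) = exp(-r*dt) * [p * V(k+1, i) + (1-p) * V(k+1, i+1)]; then take max(V_cont, immediate exercise) for American.
  V(2,0) = exp(-r*dt) * [p*1.074301 + (1-p)*0.348975] = 0.668377; exercise = 0.671824; V(2,0) = max -> 0.671824
  V(2,1) = exp(-r*dt) * [p*0.348975 + (1-p)*0.000000] = 0.154872; exercise = 0.090000; V(2,1) = max -> 0.154872
  V(2,2) = exp(-r*dt) * [p*0.000000 + (1-p)*0.000000] = 0.000000; exercise = 0.000000; V(2,2) = max -> 0.000000
  V(1,0) = exp(-r*dt) * [p*0.671824 + (1-p)*0.154872] = 0.383185; exercise = 0.348975; V(1,0) = max -> 0.383185
  V(1,1) = exp(-r*dt) * [p*0.154872 + (1-p)*0.000000] = 0.068731; exercise = 0.000000; V(1,1) = max -> 0.068731
  V(0,0) = exp(-r*dt) * [p*0.383185 + (1-p)*0.068731] = 0.207793; exercise = 0.090000; V(0,0) = max -> 0.207793


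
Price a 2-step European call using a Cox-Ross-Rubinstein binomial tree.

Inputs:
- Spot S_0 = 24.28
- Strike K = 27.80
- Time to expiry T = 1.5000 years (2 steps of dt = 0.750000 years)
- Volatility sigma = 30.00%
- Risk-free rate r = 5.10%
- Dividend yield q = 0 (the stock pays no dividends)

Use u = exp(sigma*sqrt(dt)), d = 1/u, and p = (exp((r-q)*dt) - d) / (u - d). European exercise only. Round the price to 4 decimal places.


Answer: Price = V(0,0) = 3.1333

Derivation:
dt = T/N = 0.750000
u = exp(sigma*sqrt(dt)) = 1.296681; d = 1/u = 0.771200
p = (exp((r-q)*dt) - d) / (u - d) = 0.509612
Discount per step: exp(-r*dt) = 0.962472
Stock lattice S(k, i) with i counting down-moves:
  k=0: S(0,0) = 24.2800
  k=1: S(1,0) = 31.4834; S(1,1) = 18.7247
  k=2: S(2,0) = 40.8239; S(2,1) = 24.2800; S(2,2) = 14.4405
Terminal payoffs V(N, i) = max(S_T - K, 0):
  V(2,0) = 13.023921; V(2,1) = 0.000000; V(2,2) = 0.000000
Backward induction: V(k, i) = exp(-r*dt) * [p * V(k+1, i) + (1-p) * V(k+1, i+1)].
  V(1,0) = exp(-r*dt) * [p*13.023921 + (1-p)*0.000000] = 6.388064
  V(1,1) = exp(-r*dt) * [p*0.000000 + (1-p)*0.000000] = 0.000000
  V(0,0) = exp(-r*dt) * [p*6.388064 + (1-p)*0.000000] = 3.133262


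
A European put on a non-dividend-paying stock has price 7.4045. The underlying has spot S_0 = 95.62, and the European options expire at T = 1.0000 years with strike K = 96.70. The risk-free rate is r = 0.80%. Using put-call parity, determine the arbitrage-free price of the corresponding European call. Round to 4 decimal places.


Put-call parity: C - P = S_0 * exp(-qT) - K * exp(-rT).
S_0 * exp(-qT) = 95.6200 * 1.00000000 = 95.62000000
K * exp(-rT) = 96.7000 * 0.99203191 = 95.92948616
C = P + S*exp(-qT) - K*exp(-rT)
C = 7.4045 + 95.62000000 - 95.92948616 = 7.0950

Answer: Call price = 7.0950


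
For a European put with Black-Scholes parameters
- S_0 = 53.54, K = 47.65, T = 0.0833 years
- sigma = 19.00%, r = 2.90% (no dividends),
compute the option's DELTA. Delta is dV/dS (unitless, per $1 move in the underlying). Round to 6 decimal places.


d1 = 2.1967832552; d2 = 2.1419459504
phi(d1) = 0.0357263464; exp(-qT) = 1.0000000000; exp(-rT) = 0.9975872155
N(-d1) = 0.0140179648
Delta = -exp(-qT) * N(-d1) = -1.0000000000 * 0.0140179648 = -0.014018

Answer: Delta = -0.014018


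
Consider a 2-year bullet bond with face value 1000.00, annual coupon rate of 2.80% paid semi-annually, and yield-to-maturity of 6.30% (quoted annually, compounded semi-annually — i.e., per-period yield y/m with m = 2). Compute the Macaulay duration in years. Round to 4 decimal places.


Coupon per period c = face * coupon_rate / m = 14.000000
Periods per year m = 2; per-period yield y/m = 0.031500
Number of cashflows N = 4
Cashflows (t years, CF_t, discount factor 1/(1+y/m)^(m*t), PV):
  t = 0.5000: CF_t = 14.000000, DF = 0.969462, PV = 13.572467
  t = 1.0000: CF_t = 14.000000, DF = 0.939856, PV = 13.157991
  t = 1.5000: CF_t = 14.000000, DF = 0.911155, PV = 12.756171
  t = 2.0000: CF_t = 1014.000000, DF = 0.883330, PV = 895.696806
Price P = sum_t PV_t = 935.183435
Macaulay numerator sum_t t * PV_t:
  t * PV_t at t = 0.5000: 6.786234
  t * PV_t at t = 1.0000: 13.157991
  t * PV_t at t = 1.5000: 19.134257
  t * PV_t at t = 2.0000: 1791.393613
Macaulay duration D = (sum_t t * PV_t) / P = 1830.472094 / 935.183435 = 1.957340

Answer: Macaulay duration = 1.9573 years


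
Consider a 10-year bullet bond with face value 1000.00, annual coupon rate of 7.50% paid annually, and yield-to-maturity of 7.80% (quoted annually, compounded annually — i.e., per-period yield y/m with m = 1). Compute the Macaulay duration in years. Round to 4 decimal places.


Coupon per period c = face * coupon_rate / m = 75.000000
Periods per year m = 1; per-period yield y/m = 0.078000
Number of cashflows N = 10
Cashflows (t years, CF_t, discount factor 1/(1+y/m)^(m*t), PV):
  t = 1.0000: CF_t = 75.000000, DF = 0.927644, PV = 69.573284
  t = 2.0000: CF_t = 75.000000, DF = 0.860523, PV = 64.539224
  t = 3.0000: CF_t = 75.000000, DF = 0.798259, PV = 59.869410
  t = 4.0000: CF_t = 75.000000, DF = 0.740500, PV = 55.537486
  t = 5.0000: CF_t = 75.000000, DF = 0.686920, PV = 51.519004
  t = 6.0000: CF_t = 75.000000, DF = 0.637217, PV = 47.791284
  t = 7.0000: CF_t = 75.000000, DF = 0.591111, PV = 44.333288
  t = 8.0000: CF_t = 75.000000, DF = 0.548340, PV = 41.125499
  t = 9.0000: CF_t = 75.000000, DF = 0.508664, PV = 38.149813
  t = 10.0000: CF_t = 1075.000000, DF = 0.471859, PV = 507.248598
Price P = sum_t PV_t = 979.686891
Macaulay numerator sum_t t * PV_t:
  t * PV_t at t = 1.0000: 69.573284
  t * PV_t at t = 2.0000: 129.078449
  t * PV_t at t = 3.0000: 179.608231
  t * PV_t at t = 4.0000: 222.149946
  t * PV_t at t = 5.0000: 257.595020
  t * PV_t at t = 6.0000: 286.747704
  t * PV_t at t = 7.0000: 310.333013
  t * PV_t at t = 8.0000: 329.003989
  t * PV_t at t = 9.0000: 343.348319
  t * PV_t at t = 10.0000: 5072.485985
Macaulay duration D = (sum_t t * PV_t) / P = 7199.923938 / 979.686891 = 7.349209

Answer: Macaulay duration = 7.3492 years


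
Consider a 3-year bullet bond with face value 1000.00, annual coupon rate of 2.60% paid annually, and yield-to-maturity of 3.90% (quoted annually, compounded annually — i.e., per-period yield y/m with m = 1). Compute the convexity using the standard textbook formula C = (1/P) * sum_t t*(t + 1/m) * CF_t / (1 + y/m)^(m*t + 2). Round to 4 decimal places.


Answer: Convexity = 10.7367

Derivation:
Coupon per period c = face * coupon_rate / m = 26.000000
Periods per year m = 1; per-period yield y/m = 0.039000
Number of cashflows N = 3
Cashflows (t years, CF_t, discount factor 1/(1+y/m)^(m*t), PV):
  t = 1.0000: CF_t = 26.000000, DF = 0.962464, PV = 25.024062
  t = 2.0000: CF_t = 26.000000, DF = 0.926337, PV = 24.084756
  t = 3.0000: CF_t = 1026.000000, DF = 0.891566, PV = 914.746419
Price P = sum_t PV_t = 963.855237
Convexity numerator sum_t t*(t + 1/m) * CF_t / (1+y/m)^(m*t + 2):
  t = 1.0000: term = 46.361417
  t = 2.0000: term = 133.863572
  t = 3.0000: term = 10168.358958
Convexity = (1/P) * sum = 10348.583946 / 963.855237 = 10.736658


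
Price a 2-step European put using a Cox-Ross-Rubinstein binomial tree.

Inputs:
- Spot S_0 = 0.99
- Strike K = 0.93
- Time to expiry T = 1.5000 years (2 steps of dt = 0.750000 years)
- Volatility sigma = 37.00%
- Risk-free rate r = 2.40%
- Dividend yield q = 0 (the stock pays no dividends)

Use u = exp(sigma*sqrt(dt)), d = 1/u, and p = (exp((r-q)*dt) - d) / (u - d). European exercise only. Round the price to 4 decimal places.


Answer: Price = V(0,0) = 0.1199

Derivation:
dt = T/N = 0.750000
u = exp(sigma*sqrt(dt)) = 1.377719; d = 1/u = 0.725837
p = (exp((r-q)*dt) - d) / (u - d) = 0.448433
Discount per step: exp(-r*dt) = 0.982161
Stock lattice S(k, i) with i counting down-moves:
  k=0: S(0,0) = 0.9900
  k=1: S(1,0) = 1.3639; S(1,1) = 0.7186
  k=2: S(2,0) = 1.8791; S(2,1) = 0.9900; S(2,2) = 0.5216
Terminal payoffs V(N, i) = max(K - S_T, 0):
  V(2,0) = 0.000000; V(2,1) = 0.000000; V(2,2) = 0.408429
Backward induction: V(k, i) = exp(-r*dt) * [p * V(k+1, i) + (1-p) * V(k+1, i+1)].
  V(1,0) = exp(-r*dt) * [p*0.000000 + (1-p)*0.000000] = 0.000000
  V(1,1) = exp(-r*dt) * [p*0.000000 + (1-p)*0.408429] = 0.221257
  V(0,0) = exp(-r*dt) * [p*0.000000 + (1-p)*0.221257] = 0.119861
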